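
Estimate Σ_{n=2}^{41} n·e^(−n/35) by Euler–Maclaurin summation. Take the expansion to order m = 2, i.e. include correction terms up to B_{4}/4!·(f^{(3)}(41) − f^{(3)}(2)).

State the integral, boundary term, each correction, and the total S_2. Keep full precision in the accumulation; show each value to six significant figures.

S_2 ≈ 405.896

Integral: ∫_2^41 x·e^(−x/35) dx = 398.677.
Boundary: ½(f(2) + f(41)) = ½(1.88892 + 12.7069) = 7.29790.
Integral + boundary = 405.975.
Order-1 term: 1/12 · (-0.0531298 − 0.890490) = -0.0786350.
Partial sum through k=1: 405.896.
Order-2 term: −1/720 · (0.000462627 − 0.00226890) = 2.50872e-06.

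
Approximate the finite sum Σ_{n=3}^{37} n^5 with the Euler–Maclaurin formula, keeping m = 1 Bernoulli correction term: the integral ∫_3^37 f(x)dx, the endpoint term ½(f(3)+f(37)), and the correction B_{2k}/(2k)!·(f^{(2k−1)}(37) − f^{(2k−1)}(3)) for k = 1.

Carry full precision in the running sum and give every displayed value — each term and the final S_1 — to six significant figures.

∫_3^37 x^5 dx evaluates to 4.27621e+08.
Boundary: ½(f(3) + f(37)) = ½(243.000 + 6.93440e+07) = 3.46721e+07.
Integral + boundary = 4.62293e+08.
k=1: B_{2}/(2)! × [f^{(1)}(37) − f^{(1)}(3)] = 1/12 × (9.37080e+06 − 405.000) = 780867.

S_1 ≈ 4.63074e+08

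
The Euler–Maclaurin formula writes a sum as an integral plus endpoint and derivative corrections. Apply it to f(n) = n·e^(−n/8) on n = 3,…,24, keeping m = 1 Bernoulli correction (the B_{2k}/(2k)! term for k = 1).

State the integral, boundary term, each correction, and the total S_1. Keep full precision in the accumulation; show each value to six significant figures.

S_1 ≈ 49.3203

∫_3^24 x·e^(−x/8) dx evaluates to 47.7360.
Boundary: ½(f(3) + f(24)) = ½(2.06187 + 1.19489) = 1.62838.
Running total after boundary: 49.3643.
Order-1 term: 1/12 · (-0.0995741 − 0.429556) = -0.0440942.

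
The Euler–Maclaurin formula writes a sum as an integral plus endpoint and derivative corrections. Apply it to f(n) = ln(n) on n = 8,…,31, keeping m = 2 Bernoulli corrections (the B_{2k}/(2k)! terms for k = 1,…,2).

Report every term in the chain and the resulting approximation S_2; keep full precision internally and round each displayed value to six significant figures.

S_2 ≈ 69.5671

Integral: ∫_8^31 ln(x) dx = 66.8181.
Endpoint term: (f(8) + f(31))/2 = (2.07944 + 3.43399)/2 = 2.75671.
Running total after boundary: 69.5748.
k=1: B_{2}/(2)! × [f^{(1)}(31) − f^{(1)}(8)] = 1/12 × (0.0322581 − 0.125000) = -0.00772849.
Running total after k=1: 69.5671.
k=2: B_{4}/(4)! × [f^{(3)}(31) − f^{(3)}(8)] = −1/720 × (6.71344e-05 − 0.00390625) = 5.33211e-06.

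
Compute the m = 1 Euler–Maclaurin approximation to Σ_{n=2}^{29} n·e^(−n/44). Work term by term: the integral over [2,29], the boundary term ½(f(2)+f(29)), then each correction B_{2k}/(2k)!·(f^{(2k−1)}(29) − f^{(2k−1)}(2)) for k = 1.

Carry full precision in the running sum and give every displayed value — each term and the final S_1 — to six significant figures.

∫_2^29 x·e^(−x/44) dx evaluates to 272.423.
Endpoint term: (f(2) + f(29))/2 = (1.91113 + 15.0023)/2 = 8.45672.
Running total after boundary: 280.880.
Correction k=1: B_{2}/2! · (f^{(1)}(29) − f^{(1)}(2)) = 1/12 · (0.176360 − 0.912128) = -0.0613141.

S_1 ≈ 280.819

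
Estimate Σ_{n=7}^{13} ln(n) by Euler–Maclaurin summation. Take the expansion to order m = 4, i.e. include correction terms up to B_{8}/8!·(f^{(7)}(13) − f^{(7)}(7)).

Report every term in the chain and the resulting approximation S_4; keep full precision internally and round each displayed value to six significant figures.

S_4 ≈ 15.9729

The integral term ∫_7^13 ln(x) dx = 13.7230.
Boundary: ½(f(7) + f(13)) = ½(1.94591 + 2.56495) = 2.25543.
Integral + boundary = 15.9784.
Order-1 term: 1/12 · (0.0769231 − 0.142857) = -0.00549451.
Partial sum through k=1: 15.9729.
Order-2 term: −1/720 · (0.000910332 − 0.00583090) = 6.83413e-06.
Partial sum through k=2: 15.9729.
Order-3 term: 1/30240 · (6.46390e-05 − 0.00142798) = -4.50839e-08.
Partial sum through k=3: 15.9729.
Order-4 term: −1/1209600 · (1.14744e-05 − 0.000874271) = 7.13291e-10.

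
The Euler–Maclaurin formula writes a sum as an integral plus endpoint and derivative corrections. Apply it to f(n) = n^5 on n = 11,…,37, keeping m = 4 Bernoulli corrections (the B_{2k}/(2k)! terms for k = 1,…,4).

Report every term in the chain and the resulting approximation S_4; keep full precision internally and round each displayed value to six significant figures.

Integral: ∫_11^37 x^5 dx = 4.27326e+08.
Boundary: ½(f(11) + f(37)) = ½(161051 + 6.93440e+07) = 3.47525e+07.
Integral + boundary = 4.62078e+08.
k=1: B_{2}/(2)! × [f^{(1)}(37) − f^{(1)}(11)] = 1/12 × (9.37080e+06 − 73205.0) = 774800.
Running total after k=1: 4.62853e+08.
k=2: B_{4}/(4)! × [f^{(3)}(37) − f^{(3)}(11)] = −1/720 × (82140.0 − 7260.00) = -104.000.
Running total after k=2: 4.62853e+08.
k=3: B_{6}/(6)! × [f^{(5)}(37) − f^{(5)}(11)] = 1/30240 × (120.000 − 120.000) = 0.00000.
Running total after k=3: 4.62853e+08.
k=4: B_{8}/(8)! × [f^{(7)}(37) − f^{(7)}(11)] = −1/1209600 × (0.00000 − 0.00000) = 0.00000.

S_4 ≈ 4.62853e+08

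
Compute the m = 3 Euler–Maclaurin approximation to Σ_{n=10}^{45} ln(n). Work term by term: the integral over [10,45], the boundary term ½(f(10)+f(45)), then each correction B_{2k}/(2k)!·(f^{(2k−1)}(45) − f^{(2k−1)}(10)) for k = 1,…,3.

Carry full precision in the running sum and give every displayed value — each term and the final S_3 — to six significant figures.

The integral term ∫_10^45 ln(x) dx = 113.274.
½[f(10) + f(45)] = ½[2.30259 + 3.80666] = 3.05462.
Integral + boundary = 116.329.
Order-1 term: 1/12 · (0.0222222 − 0.100000) = -0.00648148.
After k=1: 116.322.
Order-2 term: −1/720 · (2.19479e-05 − 0.00200000) = 2.74729e-06.
After k=2: 116.322.
Order-3 term: 1/30240 · (1.30061e-07 − 0.000240000) = -7.93221e-09.

S_3 ≈ 116.322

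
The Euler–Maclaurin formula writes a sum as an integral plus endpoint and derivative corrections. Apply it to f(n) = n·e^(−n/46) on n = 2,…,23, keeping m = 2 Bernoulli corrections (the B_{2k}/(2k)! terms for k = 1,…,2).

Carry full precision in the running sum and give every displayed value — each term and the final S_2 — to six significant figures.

S_2 ≈ 196.810

∫_2^23 x·e^(−x/46) dx evaluates to 188.929.
½[f(2) + f(23)] = ½[1.91491 + 13.9502] = 7.93256.
Running total after boundary: 196.861.
Correction k=1: B_{2}/2! · (f^{(1)}(23) − f^{(1)}(2)) = 1/12 · (0.303265 − 0.915825) = -0.0510466.
Partial sum through k=1: 196.810.
Correction k=2: B_{4}/4! · (f^{(3)}(23) − f^{(3)}(2)) = −1/720 · (0.000716600 − 0.00133777) = 8.62742e-07.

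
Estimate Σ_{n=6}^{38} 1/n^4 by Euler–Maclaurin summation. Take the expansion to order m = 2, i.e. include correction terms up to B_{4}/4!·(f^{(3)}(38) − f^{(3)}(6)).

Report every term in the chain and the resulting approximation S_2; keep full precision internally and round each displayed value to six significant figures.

S_2 ≈ 0.00196544

∫_6^38 1/x^4 dx evaluates to 0.00153714.
½[f(6) + f(38)] = ½[0.000771605 + 4.79585e-07] = 0.000386042.
So far: 0.00192318.
k=1: B_{2}/(2)! × [f^{(1)}(38) − f^{(1)}(6)] = 1/12 × (-5.04826e-08 − (-0.000514403)) = 4.28627e-05.
Running total after k=1: 0.00196604.
k=2: B_{4}/(4)! × [f^{(3)}(38) − f^{(3)}(6)] = −1/720 × (-1.04881e-09 − (-0.000428669)) = -5.95373e-07.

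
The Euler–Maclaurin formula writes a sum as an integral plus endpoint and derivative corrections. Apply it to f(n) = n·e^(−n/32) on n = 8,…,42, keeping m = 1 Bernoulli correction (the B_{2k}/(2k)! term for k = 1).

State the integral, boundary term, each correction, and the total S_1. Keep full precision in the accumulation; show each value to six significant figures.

S_1 ≈ 368.238

Integral: ∫_8^42 x·e^(−x/32) dx = 359.526.
½[f(8) + f(42)] = ½[6.23041 + 11.3041] = 8.76728.
Running total after boundary: 368.294.
k=1: B_{2}/(2)! × [f^{(1)}(42) − f^{(1)}(8)] = 1/12 × (-0.0841082 − 0.584101) = -0.0556841.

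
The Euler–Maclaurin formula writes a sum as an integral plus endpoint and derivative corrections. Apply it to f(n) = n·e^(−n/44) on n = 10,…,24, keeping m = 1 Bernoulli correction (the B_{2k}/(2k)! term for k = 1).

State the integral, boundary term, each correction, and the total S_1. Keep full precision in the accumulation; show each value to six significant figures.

S_1 ≈ 169.778

The integral term ∫_10^24 x·e^(−x/44) dx = 158.869.
Boundary: ½(f(10) + f(24)) = ½(7.96703 + 13.9099) = 10.9385.
Running total after boundary: 169.808.
Order-1 term: 1/12 · (0.263445 − 0.615634) = -0.0293492.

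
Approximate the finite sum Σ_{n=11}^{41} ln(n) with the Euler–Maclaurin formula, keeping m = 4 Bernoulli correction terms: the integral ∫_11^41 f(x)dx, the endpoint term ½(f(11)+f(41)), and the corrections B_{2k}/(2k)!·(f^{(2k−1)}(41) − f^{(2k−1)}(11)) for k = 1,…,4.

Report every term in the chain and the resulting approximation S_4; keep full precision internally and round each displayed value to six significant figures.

S_4 ≈ 98.9298

∫_11^41 ln(x) dx evaluates to 95.8796.
Endpoint term: (f(11) + f(41))/2 = (2.39790 + 3.71357)/2 = 3.05573.
So far: 98.9353.
Order-1 term: 1/12 · (0.0243902 − 0.0909091) = -0.00554324.
After k=1: 98.9298.
Order-2 term: −1/720 · (2.90187e-05 − 0.00150263) = 2.04668e-06.
After k=2: 98.9298.
Order-3 term: 1/30240 · (2.07153e-07 − 0.000149021) = -4.92110e-09.
After k=3: 98.9298.
Order-4 term: −1/1209600 · (3.69697e-09 − 3.69474e-05) = 3.05421e-11.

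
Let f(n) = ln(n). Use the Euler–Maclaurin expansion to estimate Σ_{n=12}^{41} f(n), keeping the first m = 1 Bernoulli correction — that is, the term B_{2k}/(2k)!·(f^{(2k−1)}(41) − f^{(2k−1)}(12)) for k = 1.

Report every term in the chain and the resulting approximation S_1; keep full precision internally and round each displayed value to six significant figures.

S_1 ≈ 96.5319

The integral term ∫_12^41 ln(x) dx = 93.4376.
Endpoint term: (f(12) + f(41))/2 = (2.48491 + 3.71357)/2 = 3.09924.
So far: 96.5368.
k=1: B_{2}/(2)! × [f^{(1)}(41) − f^{(1)}(12)] = 1/12 × (0.0243902 − 0.0833333) = -0.00491192.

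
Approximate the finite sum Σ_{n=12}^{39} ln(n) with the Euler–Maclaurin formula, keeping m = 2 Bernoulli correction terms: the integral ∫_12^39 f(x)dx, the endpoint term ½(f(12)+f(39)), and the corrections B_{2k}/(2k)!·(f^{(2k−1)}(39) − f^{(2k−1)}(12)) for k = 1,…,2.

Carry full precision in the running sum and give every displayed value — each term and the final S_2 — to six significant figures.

∫_12^39 ln(x) dx evaluates to 86.0600.
½[f(12) + f(39)] = ½[2.48491 + 3.66356] = 3.07423.
Running total after boundary: 89.1343.
Order-1 term: 1/12 · (0.0256410 − 0.0833333) = -0.00480769.
Partial sum through k=1: 89.1295.
Order-2 term: −1/720 · (3.37160e-05 − 0.00115741) = 1.56068e-06.

S_2 ≈ 89.1295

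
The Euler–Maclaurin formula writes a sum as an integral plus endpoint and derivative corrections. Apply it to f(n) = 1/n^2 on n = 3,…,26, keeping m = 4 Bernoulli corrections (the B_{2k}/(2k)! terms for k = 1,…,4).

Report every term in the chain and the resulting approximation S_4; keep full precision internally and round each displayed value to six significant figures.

S_4 ≈ 0.357202

∫_3^26 1/x^2 dx evaluates to 0.294872.
Endpoint term: (f(3) + f(26))/2 = (0.111111 + 0.00147929)/2 = 0.0562952.
So far: 0.351167.
Correction k=1: B_{2}/2! · (f^{(1)}(26) − f^{(1)}(3)) = 1/12 · (-0.000113792 − (-0.0740741)) = 0.00616336.
Running total after k=1: 0.357330.
Correction k=2: B_{4}/4! · (f^{(3)}(26) − f^{(3)}(3)) = −1/720 · (-2.01997e-06 − (-0.0987654)) = -0.000137171.
Running total after k=2: 0.357193.
Correction k=3: B_{6}/6! · (f^{(5)}(26) − f^{(5)}(3)) = 1/30240 · (-8.96436e-08 − (-0.329218)) = 1.08868e-05.
Running total after k=3: 0.357204.
Correction k=4: B_{8}/8! · (f^{(7)}(26) − f^{(7)}(3)) = −1/1209600 · (-7.42609e-09 − (-2.04847)) = -1.69351e-06.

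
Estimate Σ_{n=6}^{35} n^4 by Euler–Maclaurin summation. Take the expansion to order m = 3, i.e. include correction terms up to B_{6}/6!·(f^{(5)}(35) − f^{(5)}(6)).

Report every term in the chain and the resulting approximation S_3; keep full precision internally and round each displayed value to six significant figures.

The integral term ∫_6^35 x^4 dx = 1.05028e+07.
½[f(6) + f(35)] = ½[1296.00 + 1.50062e+06] = 750960.
Integral + boundary = 1.12538e+07.
Correction k=1: B_{2}/2! · (f^{(1)}(35) − f^{(1)}(6)) = 1/12 · (171500 − 864.000) = 14219.7.
Partial sum through k=1: 1.12680e+07.
Correction k=2: B_{4}/4! · (f^{(3)}(35) − f^{(3)}(6)) = −1/720 · (840.000 − 144.000) = -0.966667.
Partial sum through k=2: 1.12680e+07.
Correction k=3: B_{6}/6! · (f^{(5)}(35) − f^{(5)}(6)) = 1/30240 · (0.00000 − 0.00000) = 0.00000.

S_3 ≈ 1.12680e+07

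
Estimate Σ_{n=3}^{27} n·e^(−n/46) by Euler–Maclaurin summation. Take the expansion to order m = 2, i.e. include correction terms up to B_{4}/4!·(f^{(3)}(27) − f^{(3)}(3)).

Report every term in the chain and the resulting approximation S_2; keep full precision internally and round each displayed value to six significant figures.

S_2 ≈ 253.444

∫_3^27 x·e^(−x/46) dx evaluates to 244.586.
½[f(3) + f(27)] = ½[2.81059 + 15.0125] = 8.91152.
Running total after boundary: 253.498.
k=1: B_{2}/(2)! × [f^{(1)}(27) − f^{(1)}(3)] = 1/12 × (0.229659 − 0.875764) = -0.0538421.
Running total after k=1: 253.444.
k=2: B_{4}/(4)! × [f^{(3)}(27) − f^{(3)}(3)] = −1/720 × (0.000634070 − 0.00129938) = 9.24043e-07.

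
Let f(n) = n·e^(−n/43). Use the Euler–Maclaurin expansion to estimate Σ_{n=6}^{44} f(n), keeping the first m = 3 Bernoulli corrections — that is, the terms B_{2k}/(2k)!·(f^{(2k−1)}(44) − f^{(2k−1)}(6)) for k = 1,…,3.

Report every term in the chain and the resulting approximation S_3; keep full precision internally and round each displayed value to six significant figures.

S_3 ≈ 498.443

∫_6^44 x·e^(−x/43) dx evaluates to 487.989.
½[f(6) + f(44)] = ½[5.21858 + 15.8146] = 10.5166.
Running total after boundary: 498.506.
Correction k=1: B_{2}/2! · (f^{(1)}(44) − f^{(1)}(6)) = 1/12 · (-0.00835867 − 0.748400) = -0.0630633.
Partial sum through k=1: 498.443.
Correction k=2: B_{4}/4! · (f^{(3)}(44) − f^{(3)}(6)) = −1/720 · (0.000384255 − 0.00134555) = 1.33514e-06.
Partial sum through k=2: 498.443.
Correction k=3: B_{6}/6! · (f^{(5)}(44) − f^{(5)}(6)) = 1/30240 · (4.18080e-07 − 1.23653e-06) = -2.70652e-11.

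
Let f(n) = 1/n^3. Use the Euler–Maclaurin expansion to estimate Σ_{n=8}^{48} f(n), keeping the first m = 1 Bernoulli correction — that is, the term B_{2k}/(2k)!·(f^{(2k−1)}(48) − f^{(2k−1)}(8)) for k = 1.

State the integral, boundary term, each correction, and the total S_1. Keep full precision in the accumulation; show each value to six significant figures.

Integral: ∫_8^48 1/x^3 dx = 0.00759549.
½[f(8) + f(48)] = ½[0.00195312 + 9.04225e-06] = 0.000981084.
Running total after boundary: 0.00857657.
k=1: B_{2}/(2)! × [f^{(1)}(48) − f^{(1)}(8)] = 1/12 × (-5.65140e-07 − (-0.000732422)) = 6.09881e-05.

S_1 ≈ 0.00863756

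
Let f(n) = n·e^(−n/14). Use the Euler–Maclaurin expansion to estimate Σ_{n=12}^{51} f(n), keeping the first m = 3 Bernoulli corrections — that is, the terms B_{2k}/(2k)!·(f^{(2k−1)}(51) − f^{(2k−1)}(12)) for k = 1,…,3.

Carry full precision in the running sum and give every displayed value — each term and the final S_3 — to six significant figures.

S_3 ≈ 133.853

Integral: ∫_12^51 x·e^(−x/14) dx = 130.650.
Endpoint term: (f(12) + f(51))/2 = (5.09247 + 1.33505)/2 = 3.21376.
Integral + boundary = 133.864.
k=1: B_{2}/(2)! × [f^{(1)}(51) − f^{(1)}(12)] = 1/12 × (-0.0691832 − 0.0606247) = -0.0108173.
Running total after k=1: 133.853.
k=2: B_{4}/(4)! × [f^{(3)}(51) − f^{(3)}(12)] = −1/720 × (-8.58590e-05 − 0.00463964) = 6.56320e-06.
Running total after k=2: 133.853.
k=3: B_{6}/(6)! × [f^{(5)}(51) − f^{(5)}(12)] = 1/30240 × (9.24785e-07 − 4.57652e-05) = -1.48282e-09.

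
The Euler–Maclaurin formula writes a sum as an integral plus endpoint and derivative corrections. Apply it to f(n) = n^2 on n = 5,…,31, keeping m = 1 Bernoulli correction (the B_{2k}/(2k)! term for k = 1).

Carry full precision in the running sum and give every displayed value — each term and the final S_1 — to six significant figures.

S_1 ≈ 10386.0

Integral: ∫_5^31 x^2 dx = 9888.67.
Endpoint term: (f(5) + f(31))/2 = (25.0000 + 961.000)/2 = 493.000.
Running total after boundary: 10381.7.
Order-1 term: 1/12 · (62.0000 − 10.0000) = 4.33333.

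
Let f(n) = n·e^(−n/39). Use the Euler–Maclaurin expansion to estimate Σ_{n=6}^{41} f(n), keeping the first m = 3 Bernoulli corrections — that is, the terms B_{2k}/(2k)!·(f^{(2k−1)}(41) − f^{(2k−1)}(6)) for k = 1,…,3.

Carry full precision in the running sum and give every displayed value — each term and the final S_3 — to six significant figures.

∫_6^41 x·e^(−x/39) dx evaluates to 414.337.
Boundary: ½(f(6) + f(41)) = ½(5.14442 + 14.3291) = 9.73674.
Running total after boundary: 424.074.
Correction k=1: B_{2}/2! · (f^{(1)}(41) − f^{(1)}(6)) = 1/12 · (-0.0179225 − 0.725496) = -0.0619515.
Running total after k=1: 424.012.
Correction k=2: B_{4}/4! · (f^{(3)}(41) − f^{(3)}(6)) = −1/720 · (0.000447769 − 0.00160441) = 1.60644e-06.
Running total after k=2: 424.012.
Correction k=3: B_{6}/6! · (f^{(5)}(41) − f^{(5)}(6)) = 1/30240 · (5.96529e-07 − 1.79607e-06) = -3.96675e-11.

S_3 ≈ 424.012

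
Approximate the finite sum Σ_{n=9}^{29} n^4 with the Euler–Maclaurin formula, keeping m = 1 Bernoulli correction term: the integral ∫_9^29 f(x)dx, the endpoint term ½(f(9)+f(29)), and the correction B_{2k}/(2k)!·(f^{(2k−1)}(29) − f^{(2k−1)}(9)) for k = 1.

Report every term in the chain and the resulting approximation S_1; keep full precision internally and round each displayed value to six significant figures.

S_1 ≈ 4.45523e+06

Integral: ∫_9^29 x^4 dx = 4.09042e+06.
Endpoint term: (f(9) + f(29))/2 = (6561.00 + 707281)/2 = 356921.
Integral + boundary = 4.44734e+06.
Order-1 term: 1/12 · (97556.0 − 2916.00) = 7886.67.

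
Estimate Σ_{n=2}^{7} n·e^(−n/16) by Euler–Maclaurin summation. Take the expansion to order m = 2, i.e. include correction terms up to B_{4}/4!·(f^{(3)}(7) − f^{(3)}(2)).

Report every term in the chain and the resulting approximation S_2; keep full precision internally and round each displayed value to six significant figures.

S_2 ≈ 19.6686

The integral term ∫_2^7 x·e^(−x/16) dx = 16.5605.
Boundary: ½(f(2) + f(7)) = ½(1.76499 + 4.51954) = 3.14227.
So far: 19.7027.
Correction k=1: B_{2}/2! · (f^{(1)}(7) − f^{(1)}(2)) = 1/12 · (0.363177 − 0.772185) = -0.0340840.
Partial sum through k=1: 19.6686.
Correction k=2: B_{4}/4! · (f^{(3)}(7) − f^{(3)}(2)) = −1/720 · (0.00646279 − 0.00991085) = 4.78898e-06.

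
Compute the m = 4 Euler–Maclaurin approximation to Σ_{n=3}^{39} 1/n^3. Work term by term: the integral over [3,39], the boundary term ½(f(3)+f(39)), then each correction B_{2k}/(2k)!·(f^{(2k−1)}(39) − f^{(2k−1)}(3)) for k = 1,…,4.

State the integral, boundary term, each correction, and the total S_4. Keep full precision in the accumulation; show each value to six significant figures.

∫_3^39 1/x^3 dx evaluates to 0.0552268.
Boundary: ½(f(3) + f(39)) = ½(0.0370370 + 1.68580e-05) = 0.0185269.
So far: 0.0737538.
k=1: B_{2}/(2)! × [f^{(1)}(39) − f^{(1)}(3)] = 1/12 × (-1.29677e-06 − (-0.0370370)) = 0.00308631.
After k=1: 0.0768401.
k=2: B_{4}/(4)! × [f^{(3)}(39) − f^{(3)}(3)] = −1/720 × (-1.70515e-08 − (-0.0823045)) = -0.000114312.
After k=2: 0.0767258.
k=3: B_{6}/(6)! × [f^{(5)}(39) − f^{(5)}(3)] = 1/30240 × (-4.70851e-10 − (-0.384088)) = 1.27013e-05.
After k=3: 0.0767385.
k=4: B_{8}/(8)! × [f^{(7)}(39) − f^{(7)}(3)] = −1/1209600 × (-2.22888e-11 − (-3.07270)) = -2.54026e-06.

S_4 ≈ 0.0767359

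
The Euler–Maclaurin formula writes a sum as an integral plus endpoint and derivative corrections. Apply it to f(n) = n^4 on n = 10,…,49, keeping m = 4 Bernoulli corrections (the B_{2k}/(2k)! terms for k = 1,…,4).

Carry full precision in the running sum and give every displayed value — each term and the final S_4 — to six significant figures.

Integral: ∫_10^49 x^4 dx = 5.64750e+07.
½[f(10) + f(49)] = ½[10000.0 + 5.76480e+06] = 2.88740e+06.
Running total after boundary: 5.93625e+07.
Order-1 term: 1/12 · (470596 − 4000.00) = 38883.0.
Partial sum through k=1: 5.94013e+07.
Order-2 term: −1/720 · (1176.00 − 240.000) = -1.30000.
Partial sum through k=2: 5.94013e+07.
Order-3 term: 1/30240 · (0.00000 − 0.00000) = 0.00000.
Partial sum through k=3: 5.94013e+07.
Order-4 term: −1/1209600 · (0.00000 − 0.00000) = 0.00000.

S_4 ≈ 5.94013e+07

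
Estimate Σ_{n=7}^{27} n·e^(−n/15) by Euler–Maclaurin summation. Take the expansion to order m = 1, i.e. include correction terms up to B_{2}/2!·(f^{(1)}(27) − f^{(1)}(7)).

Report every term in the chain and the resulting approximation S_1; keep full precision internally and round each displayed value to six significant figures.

∫_7^27 x·e^(−x/15) dx evaluates to 102.801.
Endpoint term: (f(7) + f(27))/2 = (4.38962 + 4.46307)/2 = 4.42635.
So far: 107.227.
Order-1 term: 1/12 · (-0.132239 − 0.334448) = -0.0388906.

S_1 ≈ 107.189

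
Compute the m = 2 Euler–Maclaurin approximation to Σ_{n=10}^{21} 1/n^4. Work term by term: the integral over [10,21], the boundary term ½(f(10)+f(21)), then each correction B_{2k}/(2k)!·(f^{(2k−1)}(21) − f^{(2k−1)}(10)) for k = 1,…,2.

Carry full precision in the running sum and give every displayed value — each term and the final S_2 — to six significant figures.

S_2 ≈ 0.000353146

Integral: ∫_10^21 1/x^4 dx = 0.000297340.
Boundary: ½(f(10) + f(21)) = ½(0.000100000 + 5.14189e-06) = 5.25709e-05.
Running total after boundary: 0.000349911.
Correction k=1: B_{2}/2! · (f^{(1)}(21) − f^{(1)}(10)) = 1/12 · (-9.79408e-07 − (-4.00000e-05)) = 3.25172e-06.
Partial sum through k=1: 0.000353163.
Correction k=2: B_{4}/4! · (f^{(3)}(21) − f^{(3)}(10)) = −1/720 · (-6.66264e-08 − (-1.20000e-05)) = -1.65741e-08.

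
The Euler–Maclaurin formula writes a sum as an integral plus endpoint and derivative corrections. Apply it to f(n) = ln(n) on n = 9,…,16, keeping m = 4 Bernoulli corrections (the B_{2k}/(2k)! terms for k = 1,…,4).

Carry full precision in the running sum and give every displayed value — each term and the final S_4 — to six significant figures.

∫_9^16 ln(x) dx evaluates to 17.5864.
Boundary: ½(f(9) + f(16)) = ½(2.19722 + 2.77259) = 2.48491.
Integral + boundary = 20.0713.
k=1: B_{2}/(2)! × [f^{(1)}(16) − f^{(1)}(9)] = 1/12 × (0.0625000 − 0.111111) = -0.00405093.
After k=1: 20.0673.
k=2: B_{4}/(4)! × [f^{(3)}(16) − f^{(3)}(9)] = −1/720 × (0.000488281 − 0.00274348) = 3.13223e-06.
After k=2: 20.0673.
k=3: B_{6}/(6)! × [f^{(5)}(16) − f^{(5)}(9)] = 1/30240 × (2.28882e-05 − 0.000406442) = -1.26837e-08.
After k=3: 20.0673.
k=4: B_{8}/(8)! × [f^{(7)}(16) − f^{(7)}(9)] = −1/1209600 × (2.68221e-06 − 0.000150534) = 1.22232e-10.

S_4 ≈ 20.0673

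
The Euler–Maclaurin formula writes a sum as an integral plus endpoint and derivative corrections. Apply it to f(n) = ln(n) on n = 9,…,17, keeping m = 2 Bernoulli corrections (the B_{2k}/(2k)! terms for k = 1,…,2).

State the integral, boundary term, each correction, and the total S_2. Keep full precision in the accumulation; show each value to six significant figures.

S_2 ≈ 22.9005

The integral term ∫_9^17 ln(x) dx = 20.3896.
½[f(9) + f(17)] = ½[2.19722 + 2.83321] = 2.51522.
Integral + boundary = 22.9048.
k=1: B_{2}/(2)! × [f^{(1)}(17) − f^{(1)}(9)] = 1/12 × (0.0588235 − 0.111111) = -0.00435730.
After k=1: 22.9005.
k=2: B_{4}/(4)! × [f^{(3)}(17) − f^{(3)}(9)] = −1/720 × (0.000407083 − 0.00274348) = 3.24500e-06.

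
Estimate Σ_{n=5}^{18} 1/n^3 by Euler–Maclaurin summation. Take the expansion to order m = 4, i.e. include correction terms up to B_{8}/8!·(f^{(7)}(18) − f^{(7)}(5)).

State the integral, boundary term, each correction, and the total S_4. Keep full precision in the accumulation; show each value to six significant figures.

S_4 ≈ 0.0229350

∫_5^18 1/x^3 dx evaluates to 0.0184568.
Boundary: ½(f(5) + f(18)) = ½(0.00800000 + 0.000171468) = 0.00408573.
Integral + boundary = 0.0225425.
Order-1 term: 1/12 · (-2.85780e-05 − (-0.00480000)) = 0.000397619.
Running total after k=1: 0.0229401.
Order-2 term: −1/720 · (-1.76407e-06 − (-0.00384000)) = -5.33088e-06.
Running total after k=2: 0.0229348.
Order-3 term: 1/30240 · (-2.28676e-07 − (-0.00645120)) = 2.13326e-07.
Running total after k=3: 0.0229350.
Order-4 term: −1/1209600 · (-5.08169e-08 − (-0.0185795)) = -1.53600e-08.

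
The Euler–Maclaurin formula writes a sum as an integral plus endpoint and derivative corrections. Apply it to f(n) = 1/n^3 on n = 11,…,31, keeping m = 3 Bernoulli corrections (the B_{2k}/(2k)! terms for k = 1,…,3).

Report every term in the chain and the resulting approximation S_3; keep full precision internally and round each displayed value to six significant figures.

The integral term ∫_11^31 1/x^3 dx = 0.00361194.
Boundary: ½(f(11) + f(31)) = ½(0.000751315 + 3.35672e-05) = 0.000392441.
Running total after boundary: 0.00400438.
Order-1 term: 1/12 · (-3.24844e-06 − (-0.000204904)) = 1.68046e-05.
Running total after k=1: 0.00402119.
Order-2 term: −1/720 · (-6.76054e-08 − (-3.38684e-05)) = -4.69456e-08.
Running total after k=2: 0.00402114.
Order-3 term: 1/30240 · (-2.95466e-09 − (-1.17560e-05)) = 3.88658e-10.

S_3 ≈ 0.00402114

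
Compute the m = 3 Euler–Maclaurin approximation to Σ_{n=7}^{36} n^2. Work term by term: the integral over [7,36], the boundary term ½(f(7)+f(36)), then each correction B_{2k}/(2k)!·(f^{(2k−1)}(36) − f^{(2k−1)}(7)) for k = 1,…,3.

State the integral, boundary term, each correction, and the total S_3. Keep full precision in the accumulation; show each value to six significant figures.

S_3 ≈ 16115.0

The integral term ∫_7^36 x^2 dx = 15437.7.
Boundary: ½(f(7) + f(36)) = ½(49.0000 + 1296.00) = 672.500.
Integral + boundary = 16110.2.
k=1: B_{2}/(2)! × [f^{(1)}(36) − f^{(1)}(7)] = 1/12 × (72.0000 − 14.0000) = 4.83333.
Partial sum through k=1: 16115.0.
k=2: B_{4}/(4)! × [f^{(3)}(36) − f^{(3)}(7)] = −1/720 × (0.00000 − 0.00000) = 0.00000.
Partial sum through k=2: 16115.0.
k=3: B_{6}/(6)! × [f^{(5)}(36) − f^{(5)}(7)] = 1/30240 × (0.00000 − 0.00000) = 0.00000.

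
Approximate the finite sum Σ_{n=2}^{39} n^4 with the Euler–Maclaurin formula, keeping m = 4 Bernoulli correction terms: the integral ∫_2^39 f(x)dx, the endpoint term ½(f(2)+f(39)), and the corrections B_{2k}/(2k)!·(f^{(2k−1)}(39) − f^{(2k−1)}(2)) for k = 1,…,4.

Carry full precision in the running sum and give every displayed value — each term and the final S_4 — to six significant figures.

S_4 ≈ 1.92213e+07

Integral: ∫_2^39 x^4 dx = 1.80448e+07.
Boundary: ½(f(2) + f(39)) = ½(16.0000 + 2.31344e+06) = 1.15673e+06.
So far: 1.92016e+07.
Order-1 term: 1/12 · (237276 − 32.0000) = 19770.3.
After k=1: 1.92213e+07.
Order-2 term: −1/720 · (936.000 − 48.0000) = -1.23333.
After k=2: 1.92213e+07.
Order-3 term: 1/30240 · (0.00000 − 0.00000) = 0.00000.
After k=3: 1.92213e+07.
Order-4 term: −1/1209600 · (0.00000 − 0.00000) = 0.00000.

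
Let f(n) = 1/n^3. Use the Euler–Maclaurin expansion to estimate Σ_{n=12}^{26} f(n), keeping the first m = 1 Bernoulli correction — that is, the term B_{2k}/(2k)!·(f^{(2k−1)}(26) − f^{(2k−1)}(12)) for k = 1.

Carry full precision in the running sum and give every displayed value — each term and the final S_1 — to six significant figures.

∫_12^26 1/x^3 dx evaluates to 0.00273258.
Endpoint term: (f(12) + f(26))/2 = (0.000578704 + 5.68958e-05)/2 = 0.000317800.
Integral + boundary = 0.00305038.
Correction k=1: B_{2}/2! · (f^{(1)}(26) − f^{(1)}(12)) = 1/12 · (-6.56490e-06 − (-0.000144676)) = 1.15093e-05.

S_1 ≈ 0.00306189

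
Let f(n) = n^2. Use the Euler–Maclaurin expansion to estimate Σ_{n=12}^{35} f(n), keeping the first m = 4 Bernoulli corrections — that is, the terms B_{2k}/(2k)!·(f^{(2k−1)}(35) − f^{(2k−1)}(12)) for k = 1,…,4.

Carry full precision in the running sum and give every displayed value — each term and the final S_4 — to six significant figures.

S_4 ≈ 14404.0

Integral: ∫_12^35 x^2 dx = 13715.7.
Boundary: ½(f(12) + f(35)) = ½(144.000 + 1225.00) = 684.500.
Integral + boundary = 14400.2.
k=1: B_{2}/(2)! × [f^{(1)}(35) − f^{(1)}(12)] = 1/12 × (70.0000 − 24.0000) = 3.83333.
Partial sum through k=1: 14404.0.
k=2: B_{4}/(4)! × [f^{(3)}(35) − f^{(3)}(12)] = −1/720 × (0.00000 − 0.00000) = 0.00000.
Partial sum through k=2: 14404.0.
k=3: B_{6}/(6)! × [f^{(5)}(35) − f^{(5)}(12)] = 1/30240 × (0.00000 − 0.00000) = 0.00000.
Partial sum through k=3: 14404.0.
k=4: B_{8}/(8)! × [f^{(7)}(35) − f^{(7)}(12)] = −1/1209600 × (0.00000 − 0.00000) = 0.00000.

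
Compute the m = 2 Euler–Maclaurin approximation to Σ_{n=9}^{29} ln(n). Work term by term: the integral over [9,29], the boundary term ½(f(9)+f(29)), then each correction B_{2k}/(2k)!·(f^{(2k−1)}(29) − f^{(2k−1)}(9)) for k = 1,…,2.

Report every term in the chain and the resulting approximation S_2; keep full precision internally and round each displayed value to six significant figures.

S_2 ≈ 60.6524

∫_9^29 ln(x) dx evaluates to 57.8766.
Boundary: ½(f(9) + f(29)) = ½(2.19722 + 3.36730) = 2.78226.
Running total after boundary: 60.6588.
k=1: B_{2}/(2)! × [f^{(1)}(29) − f^{(1)}(9)] = 1/12 × (0.0344828 − 0.111111) = -0.00638570.
Running total after k=1: 60.6524.
k=2: B_{4}/(4)! × [f^{(3)}(29) − f^{(3)}(9)] = −1/720 × (8.20042e-05 − 0.00274348) = 3.69650e-06.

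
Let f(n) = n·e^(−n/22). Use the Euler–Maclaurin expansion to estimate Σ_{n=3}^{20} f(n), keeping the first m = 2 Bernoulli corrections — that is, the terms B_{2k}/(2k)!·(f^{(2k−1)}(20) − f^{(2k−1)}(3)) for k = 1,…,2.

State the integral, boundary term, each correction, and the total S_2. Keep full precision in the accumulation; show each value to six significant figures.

S_2 ≈ 112.896

Integral: ∫_3^20 x·e^(−x/22) dx = 107.618.
Boundary: ½(f(3) + f(20)) = ½(2.61758 + 8.05781) = 5.33769.
Integral + boundary = 112.956.
Order-1 term: 1/12 · (0.0366264 − 0.753545) = -0.0597432.
After k=1: 112.896.
Order-2 term: −1/720 · (0.00174051 − 0.00516239) = 4.75261e-06.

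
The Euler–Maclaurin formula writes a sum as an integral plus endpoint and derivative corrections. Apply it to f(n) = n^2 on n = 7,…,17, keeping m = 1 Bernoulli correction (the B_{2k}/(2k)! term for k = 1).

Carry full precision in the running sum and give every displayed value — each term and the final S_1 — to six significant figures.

The integral term ∫_7^17 x^2 dx = 1523.33.
Endpoint term: (f(7) + f(17))/2 = (49.0000 + 289.000)/2 = 169.000.
So far: 1692.33.
k=1: B_{2}/(2)! × [f^{(1)}(17) − f^{(1)}(7)] = 1/12 × (34.0000 − 14.0000) = 1.66667.

S_1 ≈ 1694.00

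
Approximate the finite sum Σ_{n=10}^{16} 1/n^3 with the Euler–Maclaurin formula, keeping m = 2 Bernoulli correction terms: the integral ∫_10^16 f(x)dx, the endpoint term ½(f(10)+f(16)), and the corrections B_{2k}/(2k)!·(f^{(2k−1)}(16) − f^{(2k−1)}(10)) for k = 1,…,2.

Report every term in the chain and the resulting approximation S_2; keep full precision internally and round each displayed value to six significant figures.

The integral term ∫_10^16 1/x^3 dx = 0.00304688.
Boundary: ½(f(10) + f(16)) = ½(0.00100000 + 0.000244141) = 0.000622070.
So far: 0.00366895.
k=1: B_{2}/(2)! × [f^{(1)}(16) − f^{(1)}(10)] = 1/12 × (-4.57764e-05 − (-0.000300000)) = 2.11853e-05.
Running total after k=1: 0.00369013.
k=2: B_{4}/(4)! × [f^{(3)}(16) − f^{(3)}(10)] = −1/720 × (-3.57628e-06 − (-6.00000e-05)) = -7.83663e-08.

S_2 ≈ 0.00369005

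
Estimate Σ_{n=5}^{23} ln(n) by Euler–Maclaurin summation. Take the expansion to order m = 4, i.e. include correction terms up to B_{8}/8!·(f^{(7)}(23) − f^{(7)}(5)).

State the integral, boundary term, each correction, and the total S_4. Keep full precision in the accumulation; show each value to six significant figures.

The integral term ∫_5^23 ln(x) dx = 46.0692.
½[f(5) + f(23)] = ½[1.60944 + 3.13549] = 2.37247.
Integral + boundary = 48.4416.
Correction k=1: B_{2}/2! · (f^{(1)}(23) − f^{(1)}(5)) = 1/12 · (0.0434783 − 0.200000) = -0.0130435.
Running total after k=1: 48.4286.
Correction k=2: B_{4}/4! · (f^{(3)}(23) − f^{(3)}(5)) = −1/720 · (0.000164379 − 0.0160000) = 2.19939e-05.
Running total after k=2: 48.4286.
Correction k=3: B_{6}/6! · (f^{(5)}(23) − f^{(5)}(5)) = 1/30240 · (3.72883e-06 − 0.00768000) = -2.53845e-07.
Running total after k=3: 48.4286.
Correction k=4: B_{8}/8! · (f^{(7)}(23) − f^{(7)}(5)) = −1/1209600 · (2.11465e-07 − 0.00921600) = 7.61887e-09.

S_4 ≈ 48.4286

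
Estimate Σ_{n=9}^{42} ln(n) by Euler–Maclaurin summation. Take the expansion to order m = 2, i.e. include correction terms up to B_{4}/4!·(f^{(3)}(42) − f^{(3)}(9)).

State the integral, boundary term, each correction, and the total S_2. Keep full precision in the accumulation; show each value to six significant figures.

∫_9^42 ln(x) dx evaluates to 104.207.
Endpoint term: (f(9) + f(42))/2 = (2.19722 + 3.73767)/2 = 2.96745.
Running total after boundary: 107.175.
Order-1 term: 1/12 · (0.0238095 − 0.111111) = -0.00727513.
After k=1: 107.167.
Order-2 term: −1/720 · (2.69949e-05 − 0.00274348) = 3.77290e-06.

S_2 ≈ 107.167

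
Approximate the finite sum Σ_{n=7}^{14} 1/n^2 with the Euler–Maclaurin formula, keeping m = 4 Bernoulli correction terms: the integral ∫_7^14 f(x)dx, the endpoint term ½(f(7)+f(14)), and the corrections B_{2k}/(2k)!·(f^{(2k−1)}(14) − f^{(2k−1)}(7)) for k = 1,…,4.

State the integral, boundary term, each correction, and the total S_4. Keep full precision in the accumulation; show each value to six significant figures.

∫_7^14 1/x^2 dx evaluates to 0.0714286.
½[f(7) + f(14)] = ½[0.0204082 + 0.00510204] = 0.0127551.
So far: 0.0841837.
k=1: B_{2}/(2)! × [f^{(1)}(14) − f^{(1)}(7)] = 1/12 × (-0.000728863 − (-0.00583090)) = 0.000425170.
Partial sum through k=1: 0.0846088.
k=2: B_{4}/(4)! × [f^{(3)}(14) − f^{(3)}(7)] = −1/720 × (-4.46243e-05 − (-0.00142798)) = -1.92132e-06.
Partial sum through k=2: 0.0846069.
k=3: B_{6}/(6)! × [f^{(5)}(14) − f^{(5)}(7)] = 1/30240 × (-6.83024e-06 − (-0.000874271)) = 2.86852e-08.
Partial sum through k=3: 0.0846070.
k=4: B_{8}/(8)! × [f^{(7)}(14) − f^{(7)}(7)] = −1/1209600 × (-1.95150e-06 − (-0.000999167)) = -8.24418e-10.

S_4 ≈ 0.0846070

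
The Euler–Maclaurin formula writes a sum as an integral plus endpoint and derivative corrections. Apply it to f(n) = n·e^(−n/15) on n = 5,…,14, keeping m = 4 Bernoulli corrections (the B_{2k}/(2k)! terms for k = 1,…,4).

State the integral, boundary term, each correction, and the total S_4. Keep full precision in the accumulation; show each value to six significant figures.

Integral: ∫_5^14 x·e^(−x/15) dx = 43.8997.
½[f(5) + f(14)] = ½[3.58266 + 5.50537] = 4.54401.
Running total after boundary: 48.4437.
Order-1 term: 1/12 · (0.0262160 − 0.477688) = -0.0376226.
After k=1: 48.4061.
Order-2 term: −1/720 · (0.00361199 − 0.00849222) = 6.77810e-06.
After k=2: 48.4061.
Order-3 term: 1/30240 · (3.15887e-05 − 6.60506e-05) = -1.13961e-09.
After k=3: 48.4061.
Order-4 term: −1/1209600 · (2.09441e-07 − 4.19369e-07) = 1.73552e-13.

S_4 ≈ 48.4061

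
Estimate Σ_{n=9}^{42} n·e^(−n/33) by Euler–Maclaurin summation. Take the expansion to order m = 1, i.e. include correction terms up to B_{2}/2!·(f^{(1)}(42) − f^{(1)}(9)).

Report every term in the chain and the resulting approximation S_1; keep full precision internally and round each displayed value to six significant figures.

Integral: ∫_9^42 x·e^(−x/33) dx = 361.997.
½[f(9) + f(42)] = ½[6.85170 + 11.7628] = 9.30725.
Running total after boundary: 371.304.
k=1: B_{2}/(2)! × [f^{(1)}(42) − f^{(1)}(9)] = 1/12 × (-0.0763818 − 0.553673) = -0.0525046.

S_1 ≈ 371.252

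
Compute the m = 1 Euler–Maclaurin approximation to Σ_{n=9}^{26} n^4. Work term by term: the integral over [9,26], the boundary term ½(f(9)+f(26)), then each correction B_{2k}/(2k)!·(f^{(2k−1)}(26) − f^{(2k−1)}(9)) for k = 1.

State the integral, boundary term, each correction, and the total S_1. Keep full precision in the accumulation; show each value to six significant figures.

∫_9^26 x^4 dx evaluates to 2.36447e+06.
Boundary: ½(f(9) + f(26)) = ½(6561.00 + 456976) = 231768.
So far: 2.59623e+06.
Order-1 term: 1/12 · (70304.0 − 2916.00) = 5615.67.

S_1 ≈ 2.60185e+06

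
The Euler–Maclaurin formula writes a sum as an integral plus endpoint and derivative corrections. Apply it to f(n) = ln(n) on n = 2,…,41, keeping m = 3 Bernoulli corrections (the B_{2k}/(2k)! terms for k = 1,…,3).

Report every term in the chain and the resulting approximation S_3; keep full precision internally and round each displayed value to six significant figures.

∫_2^41 ln(x) dx evaluates to 111.870.
Endpoint term: (f(2) + f(41))/2 = (0.693147 + 3.71357)/2 = 2.20336.
So far: 114.074.
Correction k=1: B_{2}/2! · (f^{(1)}(41) − f^{(1)}(2)) = 1/12 · (0.0243902 − 0.500000) = -0.0396341.
After k=1: 114.034.
Correction k=2: B_{4}/4! · (f^{(3)}(41) − f^{(3)}(2)) = −1/720 · (2.90187e-05 − 0.250000) = 0.000347182.
After k=2: 114.034.
Correction k=3: B_{6}/6! · (f^{(5)}(41) − f^{(5)}(2)) = 1/30240 · (2.07153e-07 − 0.750000) = -2.48016e-05.

S_3 ≈ 114.034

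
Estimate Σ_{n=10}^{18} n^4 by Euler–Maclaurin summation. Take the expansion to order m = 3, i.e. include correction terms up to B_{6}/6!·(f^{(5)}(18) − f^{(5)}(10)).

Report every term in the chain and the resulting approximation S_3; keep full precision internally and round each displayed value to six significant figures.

S_3 ≈ 417012

∫_10^18 x^4 dx evaluates to 357914.
½[f(10) + f(18)] = ½[10000.0 + 104976] = 57488.0.
Running total after boundary: 415402.
Correction k=1: B_{2}/2! · (f^{(1)}(18) − f^{(1)}(10)) = 1/12 · (23328.0 − 4000.00) = 1610.67.
Partial sum through k=1: 417012.
Correction k=2: B_{4}/4! · (f^{(3)}(18) − f^{(3)}(10)) = −1/720 · (432.000 − 240.000) = -0.266667.
Partial sum through k=2: 417012.
Correction k=3: B_{6}/6! · (f^{(5)}(18) − f^{(5)}(10)) = 1/30240 · (0.00000 − 0.00000) = 0.00000.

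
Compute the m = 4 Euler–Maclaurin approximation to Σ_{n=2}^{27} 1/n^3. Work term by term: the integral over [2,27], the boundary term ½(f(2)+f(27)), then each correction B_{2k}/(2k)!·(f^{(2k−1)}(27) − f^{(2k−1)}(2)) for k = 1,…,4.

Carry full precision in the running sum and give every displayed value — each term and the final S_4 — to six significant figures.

∫_2^27 1/x^3 dx evaluates to 0.124314.
½[f(2) + f(27)] = ½[0.125000 + 5.08053e-05] = 0.0625254.
Running total after boundary: 0.186840.
k=1: B_{2}/(2)! × [f^{(1)}(27) − f^{(1)}(2)] = 1/12 × (-5.64503e-06 − (-0.187500)) = 0.0156245.
After k=1: 0.202464.
k=2: B_{4}/(4)! × [f^{(3)}(27) − f^{(3)}(2)] = −1/720 × (-1.54870e-07 − (-0.937500)) = -0.00130208.
After k=2: 0.201162.
k=3: B_{6}/(6)! × [f^{(5)}(27) − f^{(5)}(2)] = 1/30240 × (-8.92258e-09 − (-9.84375)) = 0.000325521.
After k=3: 0.201487.
k=4: B_{8}/(8)! × [f^{(7)}(27) − f^{(7)}(2)] = −1/1209600 × (-8.81242e-10 − (-177.188)) = -0.000146484.

S_4 ≈ 0.201341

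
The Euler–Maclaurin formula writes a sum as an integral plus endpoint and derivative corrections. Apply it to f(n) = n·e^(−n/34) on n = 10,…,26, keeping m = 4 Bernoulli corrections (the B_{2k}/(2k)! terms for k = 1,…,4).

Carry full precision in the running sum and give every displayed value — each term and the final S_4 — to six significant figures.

S_4 ≈ 174.984

The integral term ∫_10^26 x·e^(−x/34) dx = 165.242.
Endpoint term: (f(10) + f(26))/2 = (7.45189 + 12.1022)/2 = 9.77706.
So far: 175.019.
Order-1 term: 1/12 · (0.109523 − 0.526016) = -0.0347078.
Running total after k=1: 174.984.
Order-2 term: −1/720 · (0.000900056 − 0.00174428) = 1.17254e-06.
Running total after k=2: 174.984.
Order-3 term: 1/30240 · (1.47523e-06 − 2.62417e-06) = -3.79939e-11.
Running total after k=3: 174.984.
Order-4 term: −1/1209600 · (1.87878e-09 − 3.23481e-09) = 1.12106e-15.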